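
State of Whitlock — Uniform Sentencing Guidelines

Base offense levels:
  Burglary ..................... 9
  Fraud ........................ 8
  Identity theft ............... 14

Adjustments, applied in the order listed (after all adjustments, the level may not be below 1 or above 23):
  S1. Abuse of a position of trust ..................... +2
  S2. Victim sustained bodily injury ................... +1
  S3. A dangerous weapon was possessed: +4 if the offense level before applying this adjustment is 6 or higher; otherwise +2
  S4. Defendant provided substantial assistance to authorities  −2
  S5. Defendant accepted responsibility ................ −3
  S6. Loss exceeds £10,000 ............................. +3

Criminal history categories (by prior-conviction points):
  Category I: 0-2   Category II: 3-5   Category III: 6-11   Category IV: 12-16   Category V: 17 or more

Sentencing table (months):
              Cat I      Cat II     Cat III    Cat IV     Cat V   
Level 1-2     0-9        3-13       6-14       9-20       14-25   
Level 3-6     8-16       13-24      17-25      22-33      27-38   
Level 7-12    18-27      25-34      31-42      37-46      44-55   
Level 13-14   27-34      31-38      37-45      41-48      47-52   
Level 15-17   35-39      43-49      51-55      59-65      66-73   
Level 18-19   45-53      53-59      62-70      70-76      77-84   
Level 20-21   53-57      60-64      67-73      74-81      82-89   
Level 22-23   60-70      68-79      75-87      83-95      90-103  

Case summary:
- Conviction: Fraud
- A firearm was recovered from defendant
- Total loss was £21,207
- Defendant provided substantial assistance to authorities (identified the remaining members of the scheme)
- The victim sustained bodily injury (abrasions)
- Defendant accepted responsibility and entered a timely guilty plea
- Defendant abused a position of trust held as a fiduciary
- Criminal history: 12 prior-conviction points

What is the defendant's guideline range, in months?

Base offense level for fraud: 8.
S1 applies: 8 + 2 = 10.
S2 applies: 10 + 1 = 11.
S3 applies (level before this adjustment is 11 ≥ 6, so +4): 11 + 4 = 15.
S4 applies: 15 − 2 = 13.
S5 applies: 13 − 3 = 10.
S6 applies: 10 + 3 = 13.
Final offense level: 13.
Criminal history: 12 prior points → Category IV (12-16).
Level 13 falls in the 13-14 band.
Grid: Level 13-14 × Category IV = 41-48 months.

41-48 months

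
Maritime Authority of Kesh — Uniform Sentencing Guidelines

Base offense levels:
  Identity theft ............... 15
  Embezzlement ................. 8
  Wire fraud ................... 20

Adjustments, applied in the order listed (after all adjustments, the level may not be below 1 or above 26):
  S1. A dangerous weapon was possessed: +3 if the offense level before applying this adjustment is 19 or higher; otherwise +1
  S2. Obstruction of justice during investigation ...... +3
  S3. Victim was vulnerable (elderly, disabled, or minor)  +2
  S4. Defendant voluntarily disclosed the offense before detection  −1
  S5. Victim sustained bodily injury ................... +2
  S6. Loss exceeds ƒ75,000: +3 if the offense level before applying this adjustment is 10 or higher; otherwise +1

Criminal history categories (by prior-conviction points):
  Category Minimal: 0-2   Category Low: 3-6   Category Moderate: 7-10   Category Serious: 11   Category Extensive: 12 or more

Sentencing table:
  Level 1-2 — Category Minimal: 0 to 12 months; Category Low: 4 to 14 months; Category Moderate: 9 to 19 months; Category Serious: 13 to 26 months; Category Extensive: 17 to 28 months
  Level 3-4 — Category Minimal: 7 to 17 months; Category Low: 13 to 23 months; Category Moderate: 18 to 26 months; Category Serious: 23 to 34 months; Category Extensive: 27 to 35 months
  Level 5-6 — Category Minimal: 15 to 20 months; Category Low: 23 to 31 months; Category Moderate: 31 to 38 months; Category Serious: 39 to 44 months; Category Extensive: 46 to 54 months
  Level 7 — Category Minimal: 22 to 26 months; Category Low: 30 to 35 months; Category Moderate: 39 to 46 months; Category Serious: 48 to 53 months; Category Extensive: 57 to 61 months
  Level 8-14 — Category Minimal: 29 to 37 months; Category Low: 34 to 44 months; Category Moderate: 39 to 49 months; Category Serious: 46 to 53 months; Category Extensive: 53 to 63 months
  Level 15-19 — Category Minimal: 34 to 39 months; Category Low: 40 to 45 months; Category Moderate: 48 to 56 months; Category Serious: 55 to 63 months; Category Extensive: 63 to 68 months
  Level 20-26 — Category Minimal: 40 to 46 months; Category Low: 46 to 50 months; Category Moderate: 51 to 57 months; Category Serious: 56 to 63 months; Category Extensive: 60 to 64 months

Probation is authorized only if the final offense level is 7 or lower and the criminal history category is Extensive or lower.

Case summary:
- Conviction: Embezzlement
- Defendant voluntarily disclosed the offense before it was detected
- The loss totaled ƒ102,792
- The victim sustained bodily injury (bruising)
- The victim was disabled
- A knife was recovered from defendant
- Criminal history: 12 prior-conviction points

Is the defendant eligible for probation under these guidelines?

No

Base offense level for embezzlement: 8.
S1 applies (level before this adjustment is 8 < 19, so +1): 8 + 1 = 9.
S2 does not apply.
S3 applies: 9 + 2 = 11.
S4 applies: 11 − 1 = 10.
S5 applies: 10 + 2 = 12.
S6 applies (level before this adjustment is 12 ≥ 10, so +3): 12 + 3 = 15.
Final offense level: 15.
Criminal history: 12 prior points → Category Extensive (12+).
Level 15 falls in the 15-19 band.
Grid: Level 15-19 × Category Extensive = 63-68 months.
Probation check: level 15 > 7 and category Extensive ≤ Extensive → not eligible.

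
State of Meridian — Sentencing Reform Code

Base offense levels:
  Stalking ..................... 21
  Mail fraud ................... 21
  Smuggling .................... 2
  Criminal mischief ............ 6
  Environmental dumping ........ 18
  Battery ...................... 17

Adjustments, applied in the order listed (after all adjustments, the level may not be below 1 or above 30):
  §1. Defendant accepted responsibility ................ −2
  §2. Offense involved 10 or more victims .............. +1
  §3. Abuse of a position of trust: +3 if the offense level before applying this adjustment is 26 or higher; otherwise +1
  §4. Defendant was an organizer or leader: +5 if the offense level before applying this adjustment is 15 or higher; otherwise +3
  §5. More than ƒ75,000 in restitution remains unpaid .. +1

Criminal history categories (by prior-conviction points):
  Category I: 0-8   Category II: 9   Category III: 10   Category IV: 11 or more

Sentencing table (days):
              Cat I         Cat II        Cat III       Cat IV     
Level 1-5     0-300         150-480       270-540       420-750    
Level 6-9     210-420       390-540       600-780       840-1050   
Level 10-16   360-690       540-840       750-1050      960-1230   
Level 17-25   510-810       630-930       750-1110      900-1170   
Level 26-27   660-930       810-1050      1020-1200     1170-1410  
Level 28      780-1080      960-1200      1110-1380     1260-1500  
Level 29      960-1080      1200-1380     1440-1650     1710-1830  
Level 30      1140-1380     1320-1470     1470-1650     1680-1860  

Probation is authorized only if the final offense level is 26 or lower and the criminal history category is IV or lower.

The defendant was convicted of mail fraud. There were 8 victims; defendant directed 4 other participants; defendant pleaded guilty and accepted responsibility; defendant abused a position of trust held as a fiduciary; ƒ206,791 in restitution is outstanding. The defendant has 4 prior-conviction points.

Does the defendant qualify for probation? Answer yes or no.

Yes

Base offense level for mail fraud: 21.
§1 applies: 21 − 2 = 19.
§3 applies (level before this adjustment is 19 < 26, so +1): 19 + 1 = 20.
§4 applies (level before this adjustment is 20 ≥ 15, so +5): 20 + 5 = 25.
§5 applies: 25 + 1 = 26.
Final offense level: 26.
Criminal history: 4 prior points → Category I (0-8).
Level 26 falls in the 26-27 band.
Grid: Level 26-27 × Category I = 660-930 days.
Probation check: level 26 ≤ 26 and category I ≤ IV → eligible.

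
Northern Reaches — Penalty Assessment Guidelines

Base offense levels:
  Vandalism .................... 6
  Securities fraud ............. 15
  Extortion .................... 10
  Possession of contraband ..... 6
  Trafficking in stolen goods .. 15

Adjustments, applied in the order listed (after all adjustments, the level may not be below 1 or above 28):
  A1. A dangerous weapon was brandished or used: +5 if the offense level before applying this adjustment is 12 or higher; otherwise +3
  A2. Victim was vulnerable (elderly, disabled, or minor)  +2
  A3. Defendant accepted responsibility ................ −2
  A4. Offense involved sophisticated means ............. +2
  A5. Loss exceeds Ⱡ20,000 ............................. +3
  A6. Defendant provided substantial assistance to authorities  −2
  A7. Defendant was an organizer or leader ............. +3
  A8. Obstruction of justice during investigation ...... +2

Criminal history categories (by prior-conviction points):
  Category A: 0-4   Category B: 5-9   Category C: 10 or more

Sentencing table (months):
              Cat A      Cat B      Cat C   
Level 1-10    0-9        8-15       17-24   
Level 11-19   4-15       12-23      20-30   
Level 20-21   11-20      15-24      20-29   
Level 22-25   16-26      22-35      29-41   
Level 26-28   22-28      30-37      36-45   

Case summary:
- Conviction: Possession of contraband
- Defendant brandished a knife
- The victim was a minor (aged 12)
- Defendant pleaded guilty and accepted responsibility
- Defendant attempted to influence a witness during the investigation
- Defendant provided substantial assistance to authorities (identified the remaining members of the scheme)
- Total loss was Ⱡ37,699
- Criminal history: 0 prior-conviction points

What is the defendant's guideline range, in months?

Base offense level for possession of contraband: 6.
A1 applies (level before this adjustment is 6 < 12, so +3): 6 + 3 = 9.
A2 applies: 9 + 2 = 11.
A3 applies: 11 − 2 = 9.
A5 applies: 9 + 3 = 12.
A6 applies: 12 − 2 = 10.
A8 applies: 10 + 2 = 12.
Final offense level: 12.
Criminal history: 0 prior points → Category A (0-4).
Level 12 falls in the 11-19 band.
Grid: Level 11-19 × Category A = 4-15 months.

4-15 months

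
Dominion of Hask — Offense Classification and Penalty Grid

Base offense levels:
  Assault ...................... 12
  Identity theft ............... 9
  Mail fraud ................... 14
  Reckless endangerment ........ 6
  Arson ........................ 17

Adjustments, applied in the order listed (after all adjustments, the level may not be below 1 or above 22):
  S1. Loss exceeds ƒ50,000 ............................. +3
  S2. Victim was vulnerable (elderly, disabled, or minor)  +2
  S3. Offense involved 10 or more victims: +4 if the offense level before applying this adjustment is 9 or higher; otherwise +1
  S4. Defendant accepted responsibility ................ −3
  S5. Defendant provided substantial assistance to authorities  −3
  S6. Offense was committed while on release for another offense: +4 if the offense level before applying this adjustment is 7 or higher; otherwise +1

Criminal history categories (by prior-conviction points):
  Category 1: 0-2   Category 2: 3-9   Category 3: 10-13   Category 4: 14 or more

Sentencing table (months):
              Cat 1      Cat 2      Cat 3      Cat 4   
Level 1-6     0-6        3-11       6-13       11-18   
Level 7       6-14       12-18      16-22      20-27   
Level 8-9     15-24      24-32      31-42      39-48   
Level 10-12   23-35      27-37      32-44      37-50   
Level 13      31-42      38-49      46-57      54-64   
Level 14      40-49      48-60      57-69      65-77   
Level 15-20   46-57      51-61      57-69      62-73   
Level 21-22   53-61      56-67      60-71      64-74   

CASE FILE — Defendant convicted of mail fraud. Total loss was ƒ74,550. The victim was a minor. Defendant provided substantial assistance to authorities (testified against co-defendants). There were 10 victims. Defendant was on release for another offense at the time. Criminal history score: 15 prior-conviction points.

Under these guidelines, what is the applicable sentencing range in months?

Base offense level for mail fraud: 14.
S1 applies: 14 + 3 = 17.
S2 applies: 17 + 2 = 19.
S3 applies (level before this adjustment is 19 ≥ 9, so +4): 19 + 4 = 23.
S5 applies: 23 − 3 = 20.
S6 applies (level before this adjustment is 20 ≥ 7, so +4): 20 + 4 = 24.
Level 24 exceeds the maximum of 22; capped at 22.
Final offense level: 22.
Criminal history: 15 prior points → Category 4 (14+).
Level 22 falls in the 21-22 band.
Grid: Level 21-22 × Category 4 = 64-74 months.

64-74 months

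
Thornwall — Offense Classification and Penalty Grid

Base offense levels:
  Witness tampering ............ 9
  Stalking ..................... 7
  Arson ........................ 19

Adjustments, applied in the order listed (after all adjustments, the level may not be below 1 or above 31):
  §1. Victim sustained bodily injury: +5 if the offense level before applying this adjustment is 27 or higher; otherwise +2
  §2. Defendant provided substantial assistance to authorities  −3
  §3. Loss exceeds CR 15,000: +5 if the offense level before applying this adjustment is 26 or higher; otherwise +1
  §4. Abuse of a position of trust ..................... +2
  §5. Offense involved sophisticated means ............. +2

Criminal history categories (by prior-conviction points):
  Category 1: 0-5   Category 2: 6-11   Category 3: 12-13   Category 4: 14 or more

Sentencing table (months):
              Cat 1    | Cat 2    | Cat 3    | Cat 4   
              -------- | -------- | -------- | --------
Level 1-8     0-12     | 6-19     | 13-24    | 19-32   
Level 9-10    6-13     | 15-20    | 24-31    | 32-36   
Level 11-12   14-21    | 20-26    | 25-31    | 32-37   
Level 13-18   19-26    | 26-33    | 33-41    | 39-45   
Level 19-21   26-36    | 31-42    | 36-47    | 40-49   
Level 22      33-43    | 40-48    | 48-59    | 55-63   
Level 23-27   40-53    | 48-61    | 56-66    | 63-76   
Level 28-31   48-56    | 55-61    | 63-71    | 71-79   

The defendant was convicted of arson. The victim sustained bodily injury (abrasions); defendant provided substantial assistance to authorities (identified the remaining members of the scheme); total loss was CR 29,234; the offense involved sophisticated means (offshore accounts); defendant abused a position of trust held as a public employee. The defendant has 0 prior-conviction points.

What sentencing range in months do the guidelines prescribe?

Base offense level for arson: 19.
§1 applies (level before this adjustment is 19 < 27, so +2): 19 + 2 = 21.
§2 applies: 21 − 3 = 18.
§3 applies (level before this adjustment is 18 < 26, so +1): 18 + 1 = 19.
§4 applies: 19 + 2 = 21.
§5 applies: 21 + 2 = 23.
Final offense level: 23.
Criminal history: 0 prior points → Category 1 (0-5).
Level 23 falls in the 23-27 band.
Grid: Level 23-27 × Category 1 = 40-53 months.

40-53 months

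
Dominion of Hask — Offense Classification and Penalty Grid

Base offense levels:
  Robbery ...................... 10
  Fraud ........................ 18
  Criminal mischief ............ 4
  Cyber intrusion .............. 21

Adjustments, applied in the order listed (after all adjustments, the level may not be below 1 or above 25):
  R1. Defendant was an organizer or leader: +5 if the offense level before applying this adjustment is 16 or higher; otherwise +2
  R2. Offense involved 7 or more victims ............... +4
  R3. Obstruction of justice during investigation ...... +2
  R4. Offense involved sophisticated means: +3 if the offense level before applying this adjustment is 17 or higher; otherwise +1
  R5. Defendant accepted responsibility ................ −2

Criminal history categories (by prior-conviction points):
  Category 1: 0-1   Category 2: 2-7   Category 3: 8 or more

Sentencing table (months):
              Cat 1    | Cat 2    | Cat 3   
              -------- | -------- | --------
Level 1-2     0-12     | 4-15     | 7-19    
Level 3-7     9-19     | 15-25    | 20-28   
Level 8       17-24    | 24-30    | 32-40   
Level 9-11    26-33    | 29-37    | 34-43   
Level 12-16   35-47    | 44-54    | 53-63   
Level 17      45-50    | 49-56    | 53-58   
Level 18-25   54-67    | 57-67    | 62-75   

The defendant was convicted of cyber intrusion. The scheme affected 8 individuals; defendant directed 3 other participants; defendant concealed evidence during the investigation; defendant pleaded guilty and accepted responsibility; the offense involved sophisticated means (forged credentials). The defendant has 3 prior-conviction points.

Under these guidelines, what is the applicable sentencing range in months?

57-67 months

Base offense level for cyber intrusion: 21.
R1 applies (level before this adjustment is 21 ≥ 16, so +5): 21 + 5 = 26.
R2 applies: 26 + 4 = 30.
R3 applies: 30 + 2 = 32.
R4 applies (level before this adjustment is 32 ≥ 17, so +3): 32 + 3 = 35.
R5 applies: 35 − 2 = 33.
Level 33 exceeds the maximum of 25; capped at 25.
Final offense level: 25.
Criminal history: 3 prior points → Category 2 (2-7).
Level 25 falls in the 18-25 band.
Grid: Level 18-25 × Category 2 = 57-67 months.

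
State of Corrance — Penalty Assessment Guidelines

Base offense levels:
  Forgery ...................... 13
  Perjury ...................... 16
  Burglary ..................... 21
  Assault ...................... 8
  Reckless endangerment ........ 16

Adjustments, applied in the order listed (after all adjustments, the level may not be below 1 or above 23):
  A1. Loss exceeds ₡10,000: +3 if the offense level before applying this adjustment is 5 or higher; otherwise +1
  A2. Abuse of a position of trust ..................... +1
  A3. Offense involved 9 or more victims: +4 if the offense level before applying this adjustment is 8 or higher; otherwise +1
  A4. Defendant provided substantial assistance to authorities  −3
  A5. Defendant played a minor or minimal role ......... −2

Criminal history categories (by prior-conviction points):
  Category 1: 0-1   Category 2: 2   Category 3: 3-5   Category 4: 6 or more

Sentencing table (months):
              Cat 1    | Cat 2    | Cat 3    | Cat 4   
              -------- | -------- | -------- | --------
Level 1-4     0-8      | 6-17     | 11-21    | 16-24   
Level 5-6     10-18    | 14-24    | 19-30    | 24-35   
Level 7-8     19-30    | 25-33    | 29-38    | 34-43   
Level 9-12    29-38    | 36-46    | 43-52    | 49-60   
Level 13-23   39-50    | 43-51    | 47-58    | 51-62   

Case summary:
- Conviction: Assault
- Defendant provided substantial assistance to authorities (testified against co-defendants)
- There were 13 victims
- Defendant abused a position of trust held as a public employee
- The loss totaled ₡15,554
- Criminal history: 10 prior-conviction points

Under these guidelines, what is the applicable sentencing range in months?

Base offense level for assault: 8.
A1 applies (level before this adjustment is 8 ≥ 5, so +3): 8 + 3 = 11.
A2 applies: 11 + 1 = 12.
A3 applies (level before this adjustment is 12 ≥ 8, so +4): 12 + 4 = 16.
A4 applies: 16 − 3 = 13.
Final offense level: 13.
Criminal history: 10 prior points → Category 4 (6+).
Level 13 falls in the 13-23 band.
Grid: Level 13-23 × Category 4 = 51-62 months.

51-62 months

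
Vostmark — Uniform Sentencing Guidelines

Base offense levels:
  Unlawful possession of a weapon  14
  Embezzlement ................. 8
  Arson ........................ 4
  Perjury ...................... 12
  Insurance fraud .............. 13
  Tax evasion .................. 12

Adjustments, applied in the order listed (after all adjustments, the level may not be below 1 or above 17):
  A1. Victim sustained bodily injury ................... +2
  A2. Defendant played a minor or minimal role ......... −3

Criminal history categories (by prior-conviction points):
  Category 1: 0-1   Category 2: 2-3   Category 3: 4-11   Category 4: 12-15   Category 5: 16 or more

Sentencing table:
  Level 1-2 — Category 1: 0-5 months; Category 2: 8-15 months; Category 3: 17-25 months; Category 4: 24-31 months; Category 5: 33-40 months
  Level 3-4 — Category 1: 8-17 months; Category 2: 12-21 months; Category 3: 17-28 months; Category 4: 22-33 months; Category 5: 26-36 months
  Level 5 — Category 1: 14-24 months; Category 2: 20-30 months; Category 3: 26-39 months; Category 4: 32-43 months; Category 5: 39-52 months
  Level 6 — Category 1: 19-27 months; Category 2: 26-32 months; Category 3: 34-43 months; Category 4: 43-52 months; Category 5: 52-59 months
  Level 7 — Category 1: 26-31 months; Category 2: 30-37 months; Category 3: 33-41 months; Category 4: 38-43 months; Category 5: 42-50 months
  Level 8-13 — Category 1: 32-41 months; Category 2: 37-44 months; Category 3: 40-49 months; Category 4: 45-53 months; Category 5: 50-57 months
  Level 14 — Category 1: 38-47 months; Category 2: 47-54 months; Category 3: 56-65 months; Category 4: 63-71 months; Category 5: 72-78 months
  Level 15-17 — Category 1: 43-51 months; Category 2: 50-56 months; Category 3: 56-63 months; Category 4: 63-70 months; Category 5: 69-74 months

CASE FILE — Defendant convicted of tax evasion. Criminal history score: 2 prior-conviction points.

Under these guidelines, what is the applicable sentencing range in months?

37-44 months

Base offense level for tax evasion: 12.
Final offense level: 12.
Criminal history: 2 prior points → Category 2 (2-3).
Level 12 falls in the 8-13 band.
Grid: Level 8-13 × Category 2 = 37-44 months.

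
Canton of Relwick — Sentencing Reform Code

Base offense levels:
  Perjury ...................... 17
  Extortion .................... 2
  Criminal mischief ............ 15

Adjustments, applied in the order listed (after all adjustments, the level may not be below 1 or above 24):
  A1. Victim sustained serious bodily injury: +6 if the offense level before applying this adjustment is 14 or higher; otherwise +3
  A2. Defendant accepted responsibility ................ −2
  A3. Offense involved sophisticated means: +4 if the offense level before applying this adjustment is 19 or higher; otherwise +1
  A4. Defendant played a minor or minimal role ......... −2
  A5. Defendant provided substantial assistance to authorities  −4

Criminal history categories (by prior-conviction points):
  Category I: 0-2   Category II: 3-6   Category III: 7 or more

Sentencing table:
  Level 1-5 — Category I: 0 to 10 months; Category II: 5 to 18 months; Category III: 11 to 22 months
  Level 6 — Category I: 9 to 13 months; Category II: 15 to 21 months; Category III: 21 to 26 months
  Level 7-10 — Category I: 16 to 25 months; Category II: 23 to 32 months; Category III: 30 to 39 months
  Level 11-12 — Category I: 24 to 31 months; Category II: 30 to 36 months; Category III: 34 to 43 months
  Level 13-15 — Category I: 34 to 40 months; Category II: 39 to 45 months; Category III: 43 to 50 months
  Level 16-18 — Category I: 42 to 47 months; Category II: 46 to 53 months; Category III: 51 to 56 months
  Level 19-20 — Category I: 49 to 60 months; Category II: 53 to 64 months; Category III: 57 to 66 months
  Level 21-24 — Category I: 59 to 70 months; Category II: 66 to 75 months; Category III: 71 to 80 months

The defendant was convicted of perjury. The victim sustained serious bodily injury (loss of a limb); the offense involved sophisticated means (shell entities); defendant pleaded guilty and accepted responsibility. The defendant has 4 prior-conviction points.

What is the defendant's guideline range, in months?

66-75 months

Base offense level for perjury: 17.
A1 applies (level before this adjustment is 17 ≥ 14, so +6): 17 + 6 = 23.
A2 applies: 23 − 2 = 21.
A3 applies (level before this adjustment is 21 ≥ 19, so +4): 21 + 4 = 25.
Level 25 exceeds the maximum of 24; capped at 24.
Final offense level: 24.
Criminal history: 4 prior points → Category II (3-6).
Level 24 falls in the 21-24 band.
Grid: Level 21-24 × Category II = 66-75 months.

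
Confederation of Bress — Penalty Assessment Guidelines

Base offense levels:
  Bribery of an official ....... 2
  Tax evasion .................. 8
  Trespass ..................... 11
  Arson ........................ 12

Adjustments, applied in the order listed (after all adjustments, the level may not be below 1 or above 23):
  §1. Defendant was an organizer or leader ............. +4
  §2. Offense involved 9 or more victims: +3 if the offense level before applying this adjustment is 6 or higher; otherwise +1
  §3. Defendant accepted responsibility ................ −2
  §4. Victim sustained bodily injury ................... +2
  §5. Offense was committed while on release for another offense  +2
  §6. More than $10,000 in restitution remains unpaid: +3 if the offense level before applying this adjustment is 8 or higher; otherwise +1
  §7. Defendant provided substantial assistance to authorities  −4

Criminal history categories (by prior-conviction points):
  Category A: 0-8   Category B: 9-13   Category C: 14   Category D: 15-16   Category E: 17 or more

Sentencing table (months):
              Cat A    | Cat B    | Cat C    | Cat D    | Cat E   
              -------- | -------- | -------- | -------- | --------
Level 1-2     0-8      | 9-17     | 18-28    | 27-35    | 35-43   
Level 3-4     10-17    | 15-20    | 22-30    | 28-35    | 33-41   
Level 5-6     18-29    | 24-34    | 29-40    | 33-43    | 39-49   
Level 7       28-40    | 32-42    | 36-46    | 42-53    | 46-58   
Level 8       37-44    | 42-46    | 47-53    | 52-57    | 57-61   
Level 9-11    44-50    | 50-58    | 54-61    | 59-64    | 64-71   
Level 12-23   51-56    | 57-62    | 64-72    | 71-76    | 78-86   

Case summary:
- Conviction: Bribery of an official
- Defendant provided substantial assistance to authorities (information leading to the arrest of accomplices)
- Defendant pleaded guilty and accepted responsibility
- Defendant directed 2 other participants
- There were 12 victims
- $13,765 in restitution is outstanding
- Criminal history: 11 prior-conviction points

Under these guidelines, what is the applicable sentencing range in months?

15-20 months

Base offense level for bribery of an official: 2.
§1 applies: 2 + 4 = 6.
§2 applies (level before this adjustment is 6 ≥ 6, so +3): 6 + 3 = 9.
§3 applies: 9 − 2 = 7.
§4 does not apply.
§6 applies (level before this adjustment is 7 < 8, so +1): 7 + 1 = 8.
§7 applies: 8 − 4 = 4.
Final offense level: 4.
Criminal history: 11 prior points → Category B (9-13).
Level 4 falls in the 3-4 band.
Grid: Level 3-4 × Category B = 15-20 months.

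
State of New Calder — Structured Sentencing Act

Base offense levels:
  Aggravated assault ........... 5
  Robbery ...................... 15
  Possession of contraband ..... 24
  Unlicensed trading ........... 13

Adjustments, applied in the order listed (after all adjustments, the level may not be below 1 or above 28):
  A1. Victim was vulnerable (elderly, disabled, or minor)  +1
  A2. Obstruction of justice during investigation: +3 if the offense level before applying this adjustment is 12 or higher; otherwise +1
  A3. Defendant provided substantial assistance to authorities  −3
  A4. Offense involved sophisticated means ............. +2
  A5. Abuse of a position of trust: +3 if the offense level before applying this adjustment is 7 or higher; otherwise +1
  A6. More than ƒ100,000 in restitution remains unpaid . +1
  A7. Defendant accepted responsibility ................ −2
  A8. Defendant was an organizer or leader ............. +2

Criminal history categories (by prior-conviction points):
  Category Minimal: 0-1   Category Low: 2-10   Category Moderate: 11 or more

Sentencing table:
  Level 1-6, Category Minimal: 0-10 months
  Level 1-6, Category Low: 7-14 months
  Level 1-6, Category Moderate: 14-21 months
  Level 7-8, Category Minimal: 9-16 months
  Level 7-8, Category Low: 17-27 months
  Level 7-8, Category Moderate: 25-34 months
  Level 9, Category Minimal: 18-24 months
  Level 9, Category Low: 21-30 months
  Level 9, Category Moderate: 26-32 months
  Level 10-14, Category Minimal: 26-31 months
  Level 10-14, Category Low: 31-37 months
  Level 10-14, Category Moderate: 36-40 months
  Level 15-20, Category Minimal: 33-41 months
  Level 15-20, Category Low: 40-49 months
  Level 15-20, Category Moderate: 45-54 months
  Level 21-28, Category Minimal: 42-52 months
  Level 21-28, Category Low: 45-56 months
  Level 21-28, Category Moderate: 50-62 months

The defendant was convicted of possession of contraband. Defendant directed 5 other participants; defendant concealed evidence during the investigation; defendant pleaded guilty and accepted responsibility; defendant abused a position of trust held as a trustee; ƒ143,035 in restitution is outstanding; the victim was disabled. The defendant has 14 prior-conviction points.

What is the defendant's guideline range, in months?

50-62 months

Base offense level for possession of contraband: 24.
A1 applies: 24 + 1 = 25.
A2 applies (level before this adjustment is 25 ≥ 12, so +3): 25 + 3 = 28.
A5 applies (level before this adjustment is 28 ≥ 7, so +3): 28 + 3 = 31.
A6 applies: 31 + 1 = 32.
A7 applies: 32 − 2 = 30.
A8 applies: 30 + 2 = 32.
Level 32 exceeds the maximum of 28; capped at 28.
Final offense level: 28.
Criminal history: 14 prior points → Category Moderate (11+).
Level 28 falls in the 21-28 band.
Grid: Level 21-28 × Category Moderate = 50-62 months.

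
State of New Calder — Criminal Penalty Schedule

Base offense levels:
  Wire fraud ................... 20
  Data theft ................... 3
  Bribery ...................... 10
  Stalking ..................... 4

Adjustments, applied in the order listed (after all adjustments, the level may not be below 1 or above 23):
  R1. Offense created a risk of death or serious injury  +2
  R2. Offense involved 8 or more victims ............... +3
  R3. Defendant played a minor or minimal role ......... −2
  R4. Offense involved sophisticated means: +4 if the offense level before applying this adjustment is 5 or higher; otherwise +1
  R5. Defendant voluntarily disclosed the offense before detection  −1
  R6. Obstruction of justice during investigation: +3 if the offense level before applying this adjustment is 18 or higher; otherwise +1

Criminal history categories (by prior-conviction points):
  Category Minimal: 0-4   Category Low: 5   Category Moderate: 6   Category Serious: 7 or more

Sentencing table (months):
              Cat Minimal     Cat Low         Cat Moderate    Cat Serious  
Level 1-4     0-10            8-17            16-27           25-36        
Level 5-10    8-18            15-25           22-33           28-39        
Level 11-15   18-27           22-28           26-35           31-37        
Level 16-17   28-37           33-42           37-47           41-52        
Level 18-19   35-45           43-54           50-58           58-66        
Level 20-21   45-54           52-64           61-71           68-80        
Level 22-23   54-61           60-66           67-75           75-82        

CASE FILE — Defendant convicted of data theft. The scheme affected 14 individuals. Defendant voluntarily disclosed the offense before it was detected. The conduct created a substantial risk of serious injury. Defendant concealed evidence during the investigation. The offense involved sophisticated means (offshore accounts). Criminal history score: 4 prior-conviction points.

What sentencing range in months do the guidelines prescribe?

Base offense level for data theft: 3.
R1 applies: 3 + 2 = 5.
R2 applies: 5 + 3 = 8.
R3 does not apply.
R4 applies (level before this adjustment is 8 ≥ 5, so +4): 8 + 4 = 12.
R5 applies: 12 − 1 = 11.
R6 applies (level before this adjustment is 11 < 18, so +1): 11 + 1 = 12.
Final offense level: 12.
Criminal history: 4 prior points → Category Minimal (0-4).
Level 12 falls in the 11-15 band.
Grid: Level 11-15 × Category Minimal = 18-27 months.

18-27 months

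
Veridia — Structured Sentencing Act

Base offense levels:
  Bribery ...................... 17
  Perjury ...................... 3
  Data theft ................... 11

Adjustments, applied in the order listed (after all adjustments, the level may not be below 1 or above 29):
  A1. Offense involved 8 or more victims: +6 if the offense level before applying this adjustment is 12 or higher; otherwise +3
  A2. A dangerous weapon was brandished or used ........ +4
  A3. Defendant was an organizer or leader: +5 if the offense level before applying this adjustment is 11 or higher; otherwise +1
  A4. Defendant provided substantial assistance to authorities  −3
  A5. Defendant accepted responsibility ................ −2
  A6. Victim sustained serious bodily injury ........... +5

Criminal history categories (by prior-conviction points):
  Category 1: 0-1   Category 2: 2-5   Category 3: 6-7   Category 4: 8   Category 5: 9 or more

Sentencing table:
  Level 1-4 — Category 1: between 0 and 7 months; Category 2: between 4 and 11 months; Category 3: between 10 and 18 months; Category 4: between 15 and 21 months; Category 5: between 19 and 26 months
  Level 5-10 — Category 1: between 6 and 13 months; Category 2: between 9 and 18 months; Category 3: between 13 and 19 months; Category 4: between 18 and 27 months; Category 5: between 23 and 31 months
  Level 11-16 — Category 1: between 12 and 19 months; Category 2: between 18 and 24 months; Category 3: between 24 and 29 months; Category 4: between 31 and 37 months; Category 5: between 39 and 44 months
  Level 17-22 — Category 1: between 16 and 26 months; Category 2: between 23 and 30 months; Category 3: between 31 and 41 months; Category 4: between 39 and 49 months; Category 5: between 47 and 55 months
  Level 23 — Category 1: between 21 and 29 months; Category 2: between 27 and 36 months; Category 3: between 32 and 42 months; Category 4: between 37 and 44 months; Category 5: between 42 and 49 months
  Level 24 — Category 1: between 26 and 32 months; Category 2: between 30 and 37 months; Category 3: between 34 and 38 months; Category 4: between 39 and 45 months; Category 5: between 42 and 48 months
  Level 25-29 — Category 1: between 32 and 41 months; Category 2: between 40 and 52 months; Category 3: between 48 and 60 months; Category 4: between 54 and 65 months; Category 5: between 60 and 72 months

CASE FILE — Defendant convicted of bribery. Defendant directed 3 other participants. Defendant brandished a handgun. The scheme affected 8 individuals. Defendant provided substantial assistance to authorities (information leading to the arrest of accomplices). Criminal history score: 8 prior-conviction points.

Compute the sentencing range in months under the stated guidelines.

54-65 months

Base offense level for bribery: 17.
A1 applies (level before this adjustment is 17 ≥ 12, so +6): 17 + 6 = 23.
A2 applies: 23 + 4 = 27.
A3 applies (level before this adjustment is 27 ≥ 11, so +5): 27 + 5 = 32.
A4 applies: 32 − 3 = 29.
Final offense level: 29.
Criminal history: 8 prior points → Category 4 (8).
Level 29 falls in the 25-29 band.
Grid: Level 25-29 × Category 4 = 54-65 months.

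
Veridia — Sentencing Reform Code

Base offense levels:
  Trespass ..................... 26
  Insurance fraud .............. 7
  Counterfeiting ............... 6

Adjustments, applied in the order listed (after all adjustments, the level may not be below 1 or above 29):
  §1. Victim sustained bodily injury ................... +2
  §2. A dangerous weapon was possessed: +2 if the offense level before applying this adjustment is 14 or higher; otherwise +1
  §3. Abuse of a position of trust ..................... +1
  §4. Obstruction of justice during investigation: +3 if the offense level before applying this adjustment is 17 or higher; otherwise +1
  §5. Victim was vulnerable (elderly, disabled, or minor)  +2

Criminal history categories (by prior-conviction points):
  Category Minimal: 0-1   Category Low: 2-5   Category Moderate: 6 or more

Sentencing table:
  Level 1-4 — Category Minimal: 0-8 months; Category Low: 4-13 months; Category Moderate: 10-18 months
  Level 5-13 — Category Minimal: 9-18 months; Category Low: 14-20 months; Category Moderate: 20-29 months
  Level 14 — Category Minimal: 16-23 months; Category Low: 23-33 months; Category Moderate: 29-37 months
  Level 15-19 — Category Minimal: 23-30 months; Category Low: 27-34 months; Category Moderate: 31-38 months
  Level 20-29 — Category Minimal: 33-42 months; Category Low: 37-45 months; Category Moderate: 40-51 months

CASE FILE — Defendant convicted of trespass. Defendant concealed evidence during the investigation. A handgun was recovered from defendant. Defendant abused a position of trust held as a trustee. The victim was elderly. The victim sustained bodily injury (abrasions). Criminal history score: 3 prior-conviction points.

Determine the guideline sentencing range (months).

37-45 months

Base offense level for trespass: 26.
§1 applies: 26 + 2 = 28.
§2 applies (level before this adjustment is 28 ≥ 14, so +2): 28 + 2 = 30.
§3 applies: 30 + 1 = 31.
§4 applies (level before this adjustment is 31 ≥ 17, so +3): 31 + 3 = 34.
§5 applies: 34 + 2 = 36.
Level 36 exceeds the maximum of 29; capped at 29.
Final offense level: 29.
Criminal history: 3 prior points → Category Low (2-5).
Level 29 falls in the 20-29 band.
Grid: Level 20-29 × Category Low = 37-45 months.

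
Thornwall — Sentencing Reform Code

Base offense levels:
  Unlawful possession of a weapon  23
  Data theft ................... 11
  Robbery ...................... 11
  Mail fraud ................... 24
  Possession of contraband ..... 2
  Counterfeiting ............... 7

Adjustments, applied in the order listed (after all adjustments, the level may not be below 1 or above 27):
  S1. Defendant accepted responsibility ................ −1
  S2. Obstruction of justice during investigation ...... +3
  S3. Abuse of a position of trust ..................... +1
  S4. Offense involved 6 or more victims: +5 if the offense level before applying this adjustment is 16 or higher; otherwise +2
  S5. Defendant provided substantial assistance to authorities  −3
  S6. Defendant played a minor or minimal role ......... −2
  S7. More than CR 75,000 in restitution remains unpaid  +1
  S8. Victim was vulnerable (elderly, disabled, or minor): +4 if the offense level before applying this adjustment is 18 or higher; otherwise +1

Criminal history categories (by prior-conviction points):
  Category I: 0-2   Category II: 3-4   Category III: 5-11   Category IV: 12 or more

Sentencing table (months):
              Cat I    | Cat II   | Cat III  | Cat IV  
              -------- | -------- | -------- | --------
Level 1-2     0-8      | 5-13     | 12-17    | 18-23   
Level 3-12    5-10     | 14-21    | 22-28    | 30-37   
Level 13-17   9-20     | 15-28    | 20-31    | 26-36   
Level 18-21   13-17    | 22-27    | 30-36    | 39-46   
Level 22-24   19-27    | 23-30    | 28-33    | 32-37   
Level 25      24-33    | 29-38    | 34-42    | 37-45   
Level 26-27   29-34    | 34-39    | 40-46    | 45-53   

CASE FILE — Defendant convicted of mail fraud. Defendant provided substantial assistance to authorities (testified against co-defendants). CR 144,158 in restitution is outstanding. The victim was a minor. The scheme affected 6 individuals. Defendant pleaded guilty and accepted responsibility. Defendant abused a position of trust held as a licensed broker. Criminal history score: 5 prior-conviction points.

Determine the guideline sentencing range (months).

40-46 months

Base offense level for mail fraud: 24.
S1 applies: 24 − 1 = 23.
S2 does not apply.
S3 applies: 23 + 1 = 24.
S4 applies (level before this adjustment is 24 ≥ 16, so +5): 24 + 5 = 29.
S5 applies: 29 − 3 = 26.
S7 applies: 26 + 1 = 27.
S8 applies (level before this adjustment is 27 ≥ 18, so +4): 27 + 4 = 31.
Level 31 exceeds the maximum of 27; capped at 27.
Final offense level: 27.
Criminal history: 5 prior points → Category III (5-11).
Level 27 falls in the 26-27 band.
Grid: Level 26-27 × Category III = 40-46 months.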